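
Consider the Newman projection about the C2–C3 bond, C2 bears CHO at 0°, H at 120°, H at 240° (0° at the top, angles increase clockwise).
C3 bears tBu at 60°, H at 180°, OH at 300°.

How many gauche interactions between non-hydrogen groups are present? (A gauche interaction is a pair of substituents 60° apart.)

2

Non-H gauche pairs: CHO(0°)/tBu(60°); CHO(0°)/OH(300°) — 2 interactions.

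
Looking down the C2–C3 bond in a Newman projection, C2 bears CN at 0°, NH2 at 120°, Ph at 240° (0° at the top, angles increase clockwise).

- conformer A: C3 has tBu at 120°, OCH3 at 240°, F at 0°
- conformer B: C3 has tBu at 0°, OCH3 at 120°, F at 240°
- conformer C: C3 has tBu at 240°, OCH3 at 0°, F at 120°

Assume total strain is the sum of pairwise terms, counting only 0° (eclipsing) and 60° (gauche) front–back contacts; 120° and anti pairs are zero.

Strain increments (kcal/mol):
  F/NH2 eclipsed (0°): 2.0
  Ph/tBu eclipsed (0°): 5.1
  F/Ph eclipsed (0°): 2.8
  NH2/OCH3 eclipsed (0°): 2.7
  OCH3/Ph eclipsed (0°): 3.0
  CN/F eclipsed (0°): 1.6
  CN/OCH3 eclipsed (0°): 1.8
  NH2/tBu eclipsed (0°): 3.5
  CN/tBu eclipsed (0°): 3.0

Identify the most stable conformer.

A

A (eclipsed): CN(0°)/F(0°) eclipsed 1.6; NH2(120°)/tBu(120°) eclipsed 3.5; Ph(240°)/OCH3(240°) eclipsed 3.0 → 8.1 kcal/mol.
B (eclipsed): CN(0°)/tBu(0°) eclipsed 3.0; NH2(120°)/OCH3(120°) eclipsed 2.7; Ph(240°)/F(240°) eclipsed 2.8 → 8.5 kcal/mol.
C (eclipsed): CN(0°)/OCH3(0°) eclipsed 1.8; NH2(120°)/F(120°) eclipsed 2.0; Ph(240°)/tBu(240°) eclipsed 5.1 → 8.9 kcal/mol.
A has the lowest total (8.1 kcal/mol).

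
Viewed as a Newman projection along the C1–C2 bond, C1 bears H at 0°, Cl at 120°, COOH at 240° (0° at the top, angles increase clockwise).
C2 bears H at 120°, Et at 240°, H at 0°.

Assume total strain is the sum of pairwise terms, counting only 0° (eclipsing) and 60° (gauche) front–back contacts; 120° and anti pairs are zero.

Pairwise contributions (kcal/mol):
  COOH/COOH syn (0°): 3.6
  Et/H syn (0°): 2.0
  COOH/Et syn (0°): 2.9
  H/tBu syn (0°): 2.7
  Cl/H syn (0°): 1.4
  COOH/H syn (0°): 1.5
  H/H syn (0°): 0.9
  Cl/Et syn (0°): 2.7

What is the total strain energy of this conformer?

This conformer is eclipsed. H at 0° is eclipsed with H at 0° (0.9); Cl at 120° is eclipsed with H at 120° (1.4); COOH at 240° is eclipsed with Et at 240° (2.9). Total 5.2 kcal/mol.

5.2 kcal/mol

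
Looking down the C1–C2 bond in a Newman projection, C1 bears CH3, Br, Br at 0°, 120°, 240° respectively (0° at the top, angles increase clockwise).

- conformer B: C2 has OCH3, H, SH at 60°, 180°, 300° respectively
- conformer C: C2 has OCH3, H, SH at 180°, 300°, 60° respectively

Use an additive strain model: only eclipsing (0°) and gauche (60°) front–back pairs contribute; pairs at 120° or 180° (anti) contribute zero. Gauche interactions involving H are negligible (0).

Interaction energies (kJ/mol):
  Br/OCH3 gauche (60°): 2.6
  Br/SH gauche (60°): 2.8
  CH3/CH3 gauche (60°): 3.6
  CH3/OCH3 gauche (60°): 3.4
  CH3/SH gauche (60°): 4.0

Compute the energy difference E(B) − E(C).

+0.8 kJ/mol

B is staggered. CH3 at 0° is gauche with OCH3 at 60° (3.4); CH3 at 0° is gauche with SH at 300° (4.0); Br at 120° is gauche with OCH3 at 60° (2.6); Br at 240° is gauche with SH at 300° (2.8). Total 12.8 kJ/mol.
C is staggered. CH3 at 0° is gauche with SH at 60° (4.0); Br at 120° is gauche with OCH3 at 180° (2.6); Br at 120° is gauche with SH at 60° (2.8); Br at 240° is gauche with OCH3 at 180° (2.6). Total 12.0 kJ/mol.
E(B) − E(C) = 12.8 − 12.0 = +0.8 kJ/mol.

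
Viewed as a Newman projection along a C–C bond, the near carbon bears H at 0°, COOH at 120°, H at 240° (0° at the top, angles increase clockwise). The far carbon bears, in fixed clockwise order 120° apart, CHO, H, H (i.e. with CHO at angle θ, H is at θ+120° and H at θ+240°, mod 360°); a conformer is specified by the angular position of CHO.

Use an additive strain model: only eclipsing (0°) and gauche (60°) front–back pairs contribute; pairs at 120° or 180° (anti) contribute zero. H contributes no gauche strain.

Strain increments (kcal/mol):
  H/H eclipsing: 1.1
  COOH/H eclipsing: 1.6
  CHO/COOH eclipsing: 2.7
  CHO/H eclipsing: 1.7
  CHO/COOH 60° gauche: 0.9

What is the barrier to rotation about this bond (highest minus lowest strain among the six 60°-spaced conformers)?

4.9 kcal/mol

CHO at 0° is eclipsed. H at 0° is eclipsed with CHO at 0° (1.7); COOH at 120° is eclipsed with H at 120° (1.6); H at 240° is eclipsed with H at 240° (1.1). Total 4.4 kcal/mol.
CHO at 60° is staggered. COOH at 120° is gauche with CHO at 60° (0.9). Total 0.9 kcal/mol.
CHO at 120° is eclipsed. H at 0° is eclipsed with H at 0° (1.1); COOH at 120° is eclipsed with CHO at 120° (2.7); H at 240° is eclipsed with H at 240° (1.1). Total 4.9 kcal/mol.
CHO at 180° is staggered. COOH at 120° is gauche with CHO at 180° (0.9). Total 0.9 kcal/mol.
CHO at 240° is eclipsed. H at 0° is eclipsed with H at 0° (1.1); COOH at 120° is eclipsed with H at 120° (1.6); H at 240° is eclipsed with CHO at 240° (1.7). Total 4.4 kcal/mol.
CHO at 300° (staggered): no non-H gauche contacts → 0.0 kcal/mol.
Max at 120° (4.9 kcal/mol), min at 300° (0.0 kcal/mol); barrier = 4.9 kcal/mol.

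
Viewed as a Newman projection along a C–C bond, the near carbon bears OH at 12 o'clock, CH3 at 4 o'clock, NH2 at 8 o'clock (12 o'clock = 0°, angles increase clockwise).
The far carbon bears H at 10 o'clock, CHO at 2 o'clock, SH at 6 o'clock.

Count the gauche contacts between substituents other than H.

4

Non-H gauche pairs: OH(0°)/CHO(60°); CH3(120°)/CHO(60°); CH3(120°)/SH(180°); NH2(240°)/SH(180°) — 4 interactions.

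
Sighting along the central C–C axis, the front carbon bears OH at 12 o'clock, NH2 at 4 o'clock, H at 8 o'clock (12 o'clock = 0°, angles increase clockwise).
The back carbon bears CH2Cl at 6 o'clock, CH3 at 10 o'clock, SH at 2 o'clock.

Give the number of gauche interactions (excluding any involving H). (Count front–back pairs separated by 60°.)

4

Non-H gauche pairs: OH(0°)/CH3(300°); OH(0°)/SH(60°); NH2(120°)/CH2Cl(180°); NH2(120°)/SH(60°) — 4 interactions.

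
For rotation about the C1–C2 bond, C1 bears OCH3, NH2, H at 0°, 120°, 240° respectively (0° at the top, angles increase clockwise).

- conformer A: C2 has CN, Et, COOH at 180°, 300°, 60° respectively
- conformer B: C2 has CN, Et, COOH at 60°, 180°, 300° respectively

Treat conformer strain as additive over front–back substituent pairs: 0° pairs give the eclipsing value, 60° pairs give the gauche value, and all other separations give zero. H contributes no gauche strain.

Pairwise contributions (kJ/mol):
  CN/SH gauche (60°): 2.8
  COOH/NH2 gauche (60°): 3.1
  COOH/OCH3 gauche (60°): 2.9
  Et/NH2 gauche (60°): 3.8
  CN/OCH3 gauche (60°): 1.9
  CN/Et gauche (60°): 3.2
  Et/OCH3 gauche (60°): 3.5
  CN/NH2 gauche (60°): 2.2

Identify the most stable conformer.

A (staggered): OCH3(0°)/Et(300°) gauche 3.5; OCH3(0°)/COOH(60°) gauche 2.9; NH2(120°)/CN(180°) gauche 2.2; NH2(120°)/COOH(60°) gauche 3.1 → 11.7 kJ/mol.
B (staggered): OCH3(0°)/CN(60°) gauche 1.9; OCH3(0°)/COOH(300°) gauche 2.9; NH2(120°)/CN(60°) gauche 2.2; NH2(120°)/Et(180°) gauche 3.8 → 10.8 kJ/mol.
B has the lowest total (10.8 kJ/mol).

B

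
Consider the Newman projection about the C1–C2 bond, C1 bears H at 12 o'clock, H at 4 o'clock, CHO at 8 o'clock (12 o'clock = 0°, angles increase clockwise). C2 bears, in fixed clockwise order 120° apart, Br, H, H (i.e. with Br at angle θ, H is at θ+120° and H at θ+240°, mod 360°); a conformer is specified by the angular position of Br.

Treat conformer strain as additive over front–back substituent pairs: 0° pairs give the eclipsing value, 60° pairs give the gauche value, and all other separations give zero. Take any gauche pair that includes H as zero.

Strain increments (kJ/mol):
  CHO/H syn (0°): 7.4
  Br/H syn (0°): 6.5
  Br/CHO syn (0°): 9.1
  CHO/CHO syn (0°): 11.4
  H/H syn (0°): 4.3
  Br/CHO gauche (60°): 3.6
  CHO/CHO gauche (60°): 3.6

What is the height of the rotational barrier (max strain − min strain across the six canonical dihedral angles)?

18.2 kJ/mol

Br at 0° (eclipsed): H(0°)/Br(0°) eclipsed 6.5; H(120°)/H(120°) eclipsed 4.3; CHO(240°)/H(240°) eclipsed 7.4 → 18.2 kJ/mol.
Br at 60° (staggered): no non-H gauche contacts → 0.0 kJ/mol.
Br at 120° (eclipsed): H(0°)/H(0°) eclipsed 4.3; H(120°)/Br(120°) eclipsed 6.5; CHO(240°)/H(240°) eclipsed 7.4 → 18.2 kJ/mol.
Br at 180° (staggered): CHO(240°)/Br(180°) gauche 3.6 → 3.6 kJ/mol.
Br at 240° (eclipsed): H(0°)/H(0°) eclipsed 4.3; H(120°)/H(120°) eclipsed 4.3; CHO(240°)/Br(240°) eclipsed 9.1 → 17.7 kJ/mol.
Br at 300° (staggered): CHO(240°)/Br(300°) gauche 3.6 → 3.6 kJ/mol.
Max at 0° (18.2 kJ/mol), min at 60° (0.0 kJ/mol); barrier = 18.2 kJ/mol.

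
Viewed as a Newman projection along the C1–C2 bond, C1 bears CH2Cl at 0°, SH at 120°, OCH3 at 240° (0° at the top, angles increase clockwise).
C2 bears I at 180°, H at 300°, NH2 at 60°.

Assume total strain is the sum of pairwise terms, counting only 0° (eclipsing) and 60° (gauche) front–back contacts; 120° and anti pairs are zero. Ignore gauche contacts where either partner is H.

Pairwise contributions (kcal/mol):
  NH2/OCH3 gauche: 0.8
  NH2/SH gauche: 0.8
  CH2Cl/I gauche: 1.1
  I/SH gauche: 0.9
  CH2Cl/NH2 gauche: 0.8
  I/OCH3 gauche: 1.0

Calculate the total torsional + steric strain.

3.5 kcal/mol

This conformer (staggered): CH2Cl(0°)/NH2(60°) gauche 0.8; SH(120°)/I(180°) gauche 0.9; SH(120°)/NH2(60°) gauche 0.8; OCH3(240°)/I(180°) gauche 1.0 → 3.5 kcal/mol.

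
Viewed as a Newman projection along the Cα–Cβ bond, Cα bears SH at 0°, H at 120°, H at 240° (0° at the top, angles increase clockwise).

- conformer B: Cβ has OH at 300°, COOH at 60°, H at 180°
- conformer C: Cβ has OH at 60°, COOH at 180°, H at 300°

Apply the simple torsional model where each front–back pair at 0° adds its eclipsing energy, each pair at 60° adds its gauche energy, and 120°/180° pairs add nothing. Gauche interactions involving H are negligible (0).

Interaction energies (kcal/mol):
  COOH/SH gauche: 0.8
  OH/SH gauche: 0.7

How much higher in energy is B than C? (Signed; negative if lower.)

B (staggered): SH–OH gauche, SH–COOH gauche; 0.7 + 0.8 = 1.5 kcal/mol.
C (staggered): SH–OH gauche; 0.7 = 0.7 kcal/mol.
E(B) − E(C) = 1.5 − 0.7 = +0.8 kcal/mol.

+0.8 kcal/mol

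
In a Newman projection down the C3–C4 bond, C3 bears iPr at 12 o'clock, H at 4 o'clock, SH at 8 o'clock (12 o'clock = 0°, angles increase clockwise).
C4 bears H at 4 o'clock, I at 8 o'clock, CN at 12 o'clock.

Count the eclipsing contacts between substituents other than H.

2

Non-H eclipsing pairs: iPr(0°)/CN(0°); SH(240°)/I(240°) — 2 interactions.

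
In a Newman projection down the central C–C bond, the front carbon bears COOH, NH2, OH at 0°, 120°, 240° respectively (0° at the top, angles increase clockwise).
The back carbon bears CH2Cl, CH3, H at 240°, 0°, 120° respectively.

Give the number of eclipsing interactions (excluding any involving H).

2

Non-H eclipsing pairs: COOH(0°)/CH3(0°); OH(240°)/CH2Cl(240°) — 2 interactions.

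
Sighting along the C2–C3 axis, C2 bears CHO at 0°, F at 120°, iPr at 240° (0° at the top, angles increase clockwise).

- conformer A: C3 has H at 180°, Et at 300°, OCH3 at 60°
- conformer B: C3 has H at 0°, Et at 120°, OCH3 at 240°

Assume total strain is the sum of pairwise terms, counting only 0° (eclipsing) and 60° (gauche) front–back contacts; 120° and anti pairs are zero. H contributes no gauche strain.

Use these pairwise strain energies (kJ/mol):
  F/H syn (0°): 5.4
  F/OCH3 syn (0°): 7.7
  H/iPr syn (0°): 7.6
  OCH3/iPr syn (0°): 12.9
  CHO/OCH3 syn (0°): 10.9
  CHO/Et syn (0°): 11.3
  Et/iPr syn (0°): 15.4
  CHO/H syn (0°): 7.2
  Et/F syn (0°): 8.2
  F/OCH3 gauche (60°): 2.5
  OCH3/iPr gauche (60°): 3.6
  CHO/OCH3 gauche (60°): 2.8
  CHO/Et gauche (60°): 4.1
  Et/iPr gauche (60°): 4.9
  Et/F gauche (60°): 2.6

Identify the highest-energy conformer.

B

A is staggered. CHO at 0° is gauche with Et at 300° (4.1); CHO at 0° is gauche with OCH3 at 60° (2.8); F at 120° is gauche with OCH3 at 60° (2.5); iPr at 240° is gauche with Et at 300° (4.9). Total 14.3 kJ/mol.
B is eclipsed. CHO at 0° is eclipsed with H at 0° (7.2); F at 120° is eclipsed with Et at 120° (8.2); iPr at 240° is eclipsed with OCH3 at 240° (12.9). Total 28.3 kJ/mol.
B has the highest total (28.3 kJ/mol).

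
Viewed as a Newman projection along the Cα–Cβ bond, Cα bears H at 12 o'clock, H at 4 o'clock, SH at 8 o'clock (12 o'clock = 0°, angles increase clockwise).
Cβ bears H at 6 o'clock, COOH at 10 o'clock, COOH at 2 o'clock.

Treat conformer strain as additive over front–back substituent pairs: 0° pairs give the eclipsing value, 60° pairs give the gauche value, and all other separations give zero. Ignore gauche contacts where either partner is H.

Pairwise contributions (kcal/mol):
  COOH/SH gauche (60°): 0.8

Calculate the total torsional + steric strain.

0.8 kcal/mol

This conformer (staggered): SH(240°)/COOH(300°) gauche 0.8 → 0.8 kcal/mol.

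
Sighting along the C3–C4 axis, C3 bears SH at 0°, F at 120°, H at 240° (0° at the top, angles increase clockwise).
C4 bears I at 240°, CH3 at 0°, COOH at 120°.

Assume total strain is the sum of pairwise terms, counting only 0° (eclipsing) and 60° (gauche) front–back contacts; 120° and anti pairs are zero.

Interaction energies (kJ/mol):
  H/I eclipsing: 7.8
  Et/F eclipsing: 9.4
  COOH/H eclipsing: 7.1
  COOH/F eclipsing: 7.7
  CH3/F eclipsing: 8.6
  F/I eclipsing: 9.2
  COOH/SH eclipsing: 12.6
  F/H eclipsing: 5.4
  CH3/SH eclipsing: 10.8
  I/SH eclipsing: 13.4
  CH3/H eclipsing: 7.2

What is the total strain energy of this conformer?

This conformer (eclipsed): SH–CH3 eclipsed, F–COOH eclipsed, H–I eclipsed; 10.8 + 7.7 + 7.8 = 26.3 kJ/mol.

26.3 kJ/mol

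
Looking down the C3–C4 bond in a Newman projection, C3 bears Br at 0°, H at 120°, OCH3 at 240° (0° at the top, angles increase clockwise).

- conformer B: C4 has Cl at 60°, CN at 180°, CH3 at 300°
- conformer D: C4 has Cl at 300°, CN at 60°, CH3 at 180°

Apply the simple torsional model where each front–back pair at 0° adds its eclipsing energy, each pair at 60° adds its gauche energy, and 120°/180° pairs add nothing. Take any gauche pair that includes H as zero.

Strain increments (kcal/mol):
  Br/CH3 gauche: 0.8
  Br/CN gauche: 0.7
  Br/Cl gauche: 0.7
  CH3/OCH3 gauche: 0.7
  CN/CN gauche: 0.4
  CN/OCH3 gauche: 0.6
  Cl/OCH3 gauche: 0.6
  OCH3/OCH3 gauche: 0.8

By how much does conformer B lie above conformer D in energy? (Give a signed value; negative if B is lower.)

B (staggered): Br–Cl gauche, Br–CH3 gauche, OCH3–CN gauche, OCH3–CH3 gauche; 0.7 + 0.8 + 0.6 + 0.7 = 2.8 kcal/mol.
D (staggered): Br–Cl gauche, Br–CN gauche, OCH3–Cl gauche, OCH3–CH3 gauche; 0.7 + 0.7 + 0.6 + 0.7 = 2.7 kcal/mol.
E(B) − E(D) = 2.8 − 2.7 = +0.1 kcal/mol.

+0.1 kcal/mol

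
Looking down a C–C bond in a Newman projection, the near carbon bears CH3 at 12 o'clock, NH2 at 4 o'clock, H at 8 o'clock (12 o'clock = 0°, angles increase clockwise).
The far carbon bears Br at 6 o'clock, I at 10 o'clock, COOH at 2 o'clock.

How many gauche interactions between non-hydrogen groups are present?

4

Non-H gauche pairs: CH3(0°)/I(300°); CH3(0°)/COOH(60°); NH2(120°)/Br(180°); NH2(120°)/COOH(60°) — 4 interactions.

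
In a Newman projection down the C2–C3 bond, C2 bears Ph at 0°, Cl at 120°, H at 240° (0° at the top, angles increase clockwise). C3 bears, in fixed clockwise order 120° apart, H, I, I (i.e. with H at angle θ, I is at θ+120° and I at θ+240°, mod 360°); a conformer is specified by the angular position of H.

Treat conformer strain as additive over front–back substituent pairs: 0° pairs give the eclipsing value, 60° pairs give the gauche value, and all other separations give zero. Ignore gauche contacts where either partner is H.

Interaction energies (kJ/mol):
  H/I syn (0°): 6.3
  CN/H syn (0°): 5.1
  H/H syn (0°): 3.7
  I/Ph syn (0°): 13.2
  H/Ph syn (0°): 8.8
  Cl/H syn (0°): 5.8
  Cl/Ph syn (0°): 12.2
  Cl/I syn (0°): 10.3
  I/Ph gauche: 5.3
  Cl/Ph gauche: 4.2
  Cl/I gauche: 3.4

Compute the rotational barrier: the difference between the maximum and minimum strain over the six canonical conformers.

H at 0° (eclipsed): Ph(0°)/H(0°) eclipsed 8.8; Cl(120°)/I(120°) eclipsed 10.3; H(240°)/I(240°) eclipsed 6.3 → 25.4 kJ/mol.
H at 60° (staggered): Ph(0°)/I(300°) gauche 5.3; Cl(120°)/I(180°) gauche 3.4 → 8.7 kJ/mol.
H at 120° (eclipsed): Ph(0°)/I(0°) eclipsed 13.2; Cl(120°)/H(120°) eclipsed 5.8; H(240°)/I(240°) eclipsed 6.3 → 25.3 kJ/mol.
H at 180° (staggered): Ph(0°)/I(300°) gauche 5.3; Ph(0°)/I(60°) gauche 5.3; Cl(120°)/I(60°) gauche 3.4 → 14.0 kJ/mol.
H at 240° (eclipsed): Ph(0°)/I(0°) eclipsed 13.2; Cl(120°)/I(120°) eclipsed 10.3; H(240°)/H(240°) eclipsed 3.7 → 27.2 kJ/mol.
H at 300° (staggered): Ph(0°)/I(60°) gauche 5.3; Cl(120°)/I(60°) gauche 3.4; Cl(120°)/I(180°) gauche 3.4 → 12.1 kJ/mol.
Max at 240° (27.2 kJ/mol), min at 60° (8.7 kJ/mol); barrier = 18.5 kJ/mol.

18.5 kJ/mol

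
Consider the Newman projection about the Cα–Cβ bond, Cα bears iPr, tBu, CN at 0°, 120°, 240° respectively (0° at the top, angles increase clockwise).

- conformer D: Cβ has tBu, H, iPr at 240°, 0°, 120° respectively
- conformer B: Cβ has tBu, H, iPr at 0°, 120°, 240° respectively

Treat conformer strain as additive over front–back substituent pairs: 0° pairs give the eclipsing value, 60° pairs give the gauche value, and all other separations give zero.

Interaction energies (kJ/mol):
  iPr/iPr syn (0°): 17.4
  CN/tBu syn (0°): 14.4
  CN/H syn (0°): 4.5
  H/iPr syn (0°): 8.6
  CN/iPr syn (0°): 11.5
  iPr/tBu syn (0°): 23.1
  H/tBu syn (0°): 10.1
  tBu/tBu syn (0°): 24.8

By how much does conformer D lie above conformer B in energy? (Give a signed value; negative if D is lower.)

+1.4 kJ/mol

D (eclipsed): iPr(0°)/H(0°) eclipsed 8.6; tBu(120°)/iPr(120°) eclipsed 23.1; CN(240°)/tBu(240°) eclipsed 14.4 → 46.1 kJ/mol.
B (eclipsed): iPr(0°)/tBu(0°) eclipsed 23.1; tBu(120°)/H(120°) eclipsed 10.1; CN(240°)/iPr(240°) eclipsed 11.5 → 44.7 kJ/mol.
E(D) − E(B) = 46.1 − 44.7 = +1.4 kJ/mol.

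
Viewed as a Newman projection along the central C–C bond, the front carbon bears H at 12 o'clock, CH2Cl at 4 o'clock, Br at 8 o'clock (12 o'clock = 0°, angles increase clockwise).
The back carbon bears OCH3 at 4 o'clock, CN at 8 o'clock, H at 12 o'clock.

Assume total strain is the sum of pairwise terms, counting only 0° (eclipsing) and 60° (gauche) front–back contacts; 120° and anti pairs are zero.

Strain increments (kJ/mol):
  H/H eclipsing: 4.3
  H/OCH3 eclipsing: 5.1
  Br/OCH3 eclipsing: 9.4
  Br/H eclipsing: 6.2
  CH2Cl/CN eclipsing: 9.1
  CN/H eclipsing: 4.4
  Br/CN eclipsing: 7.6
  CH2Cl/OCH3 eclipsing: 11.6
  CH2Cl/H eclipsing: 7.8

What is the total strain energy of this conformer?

This conformer (eclipsed): H–H eclipsed, CH2Cl–OCH3 eclipsed, Br–CN eclipsed; 4.3 + 11.6 + 7.6 = 23.5 kJ/mol.

23.5 kJ/mol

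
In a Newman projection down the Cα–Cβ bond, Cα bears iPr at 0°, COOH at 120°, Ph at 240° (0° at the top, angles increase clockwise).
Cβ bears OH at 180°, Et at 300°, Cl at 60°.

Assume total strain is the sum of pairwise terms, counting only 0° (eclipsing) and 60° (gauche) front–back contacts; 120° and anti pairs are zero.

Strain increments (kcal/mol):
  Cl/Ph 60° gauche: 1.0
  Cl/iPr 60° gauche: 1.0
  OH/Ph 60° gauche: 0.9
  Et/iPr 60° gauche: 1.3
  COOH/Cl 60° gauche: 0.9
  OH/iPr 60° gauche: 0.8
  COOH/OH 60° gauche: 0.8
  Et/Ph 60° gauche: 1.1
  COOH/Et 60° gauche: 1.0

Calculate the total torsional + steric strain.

6.0 kcal/mol

This conformer (staggered): iPr(0°)/Et(300°) gauche 1.3; iPr(0°)/Cl(60°) gauche 1.0; COOH(120°)/OH(180°) gauche 0.8; COOH(120°)/Cl(60°) gauche 0.9; Ph(240°)/OH(180°) gauche 0.9; Ph(240°)/Et(300°) gauche 1.1 → 6.0 kcal/mol.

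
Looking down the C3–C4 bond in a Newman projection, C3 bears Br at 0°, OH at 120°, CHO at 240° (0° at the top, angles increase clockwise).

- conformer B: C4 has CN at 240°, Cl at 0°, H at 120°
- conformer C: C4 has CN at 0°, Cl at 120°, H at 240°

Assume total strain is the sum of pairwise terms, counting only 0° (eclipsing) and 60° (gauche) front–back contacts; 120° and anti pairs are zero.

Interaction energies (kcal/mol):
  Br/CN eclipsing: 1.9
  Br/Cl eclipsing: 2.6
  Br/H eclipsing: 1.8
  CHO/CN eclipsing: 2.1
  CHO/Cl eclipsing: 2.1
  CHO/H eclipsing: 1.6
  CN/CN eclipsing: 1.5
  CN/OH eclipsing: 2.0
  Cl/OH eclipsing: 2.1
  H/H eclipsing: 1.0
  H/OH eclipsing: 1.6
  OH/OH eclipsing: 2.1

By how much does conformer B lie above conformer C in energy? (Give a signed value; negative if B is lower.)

B (eclipsed): Br–Cl eclipsed, OH–H eclipsed, CHO–CN eclipsed; 2.6 + 1.6 + 2.1 = 6.3 kcal/mol.
C (eclipsed): Br–CN eclipsed, OH–Cl eclipsed, CHO–H eclipsed; 1.9 + 2.1 + 1.6 = 5.6 kcal/mol.
E(B) − E(C) = 6.3 − 5.6 = +0.7 kcal/mol.

+0.7 kcal/mol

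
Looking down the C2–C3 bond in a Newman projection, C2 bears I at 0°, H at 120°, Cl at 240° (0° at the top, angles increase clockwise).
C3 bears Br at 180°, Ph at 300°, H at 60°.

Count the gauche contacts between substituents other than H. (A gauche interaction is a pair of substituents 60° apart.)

Non-H gauche pairs: I(0°)/Ph(300°); Cl(240°)/Br(180°); Cl(240°)/Ph(300°) — 3 interactions.

3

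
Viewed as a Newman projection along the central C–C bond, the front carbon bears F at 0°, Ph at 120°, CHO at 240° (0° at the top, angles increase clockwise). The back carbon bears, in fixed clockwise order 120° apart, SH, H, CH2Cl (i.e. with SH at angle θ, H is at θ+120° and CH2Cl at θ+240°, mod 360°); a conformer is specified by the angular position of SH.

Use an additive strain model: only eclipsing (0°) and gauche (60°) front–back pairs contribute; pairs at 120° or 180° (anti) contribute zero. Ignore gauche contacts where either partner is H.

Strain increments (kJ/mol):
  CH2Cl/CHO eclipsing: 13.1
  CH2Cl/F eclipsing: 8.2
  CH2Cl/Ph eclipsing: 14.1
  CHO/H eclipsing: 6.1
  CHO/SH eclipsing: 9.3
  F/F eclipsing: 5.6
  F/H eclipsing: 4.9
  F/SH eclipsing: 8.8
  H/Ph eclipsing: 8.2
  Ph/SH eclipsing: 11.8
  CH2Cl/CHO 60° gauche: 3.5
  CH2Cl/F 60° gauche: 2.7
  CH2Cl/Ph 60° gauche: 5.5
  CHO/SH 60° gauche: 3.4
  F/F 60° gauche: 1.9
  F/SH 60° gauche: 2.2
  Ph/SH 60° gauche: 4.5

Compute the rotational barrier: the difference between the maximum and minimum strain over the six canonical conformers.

SH at 0° (eclipsed): F(0°)/SH(0°) eclipsed 8.8; Ph(120°)/H(120°) eclipsed 8.2; CHO(240°)/CH2Cl(240°) eclipsed 13.1 → 30.1 kJ/mol.
SH at 60° (staggered): F(0°)/SH(60°) gauche 2.2; F(0°)/CH2Cl(300°) gauche 2.7; Ph(120°)/SH(60°) gauche 4.5; CHO(240°)/CH2Cl(300°) gauche 3.5 → 12.9 kJ/mol.
SH at 120° (eclipsed): F(0°)/CH2Cl(0°) eclipsed 8.2; Ph(120°)/SH(120°) eclipsed 11.8; CHO(240°)/H(240°) eclipsed 6.1 → 26.1 kJ/mol.
SH at 180° (staggered): F(0°)/CH2Cl(60°) gauche 2.7; Ph(120°)/SH(180°) gauche 4.5; Ph(120°)/CH2Cl(60°) gauche 5.5; CHO(240°)/SH(180°) gauche 3.4 → 16.1 kJ/mol.
SH at 240° (eclipsed): F(0°)/H(0°) eclipsed 4.9; Ph(120°)/CH2Cl(120°) eclipsed 14.1; CHO(240°)/SH(240°) eclipsed 9.3 → 28.3 kJ/mol.
SH at 300° (staggered): F(0°)/SH(300°) gauche 2.2; Ph(120°)/CH2Cl(180°) gauche 5.5; CHO(240°)/SH(300°) gauche 3.4; CHO(240°)/CH2Cl(180°) gauche 3.5 → 14.6 kJ/mol.
Max at 0° (30.1 kJ/mol), min at 60° (12.9 kJ/mol); barrier = 17.2 kJ/mol.

17.2 kJ/mol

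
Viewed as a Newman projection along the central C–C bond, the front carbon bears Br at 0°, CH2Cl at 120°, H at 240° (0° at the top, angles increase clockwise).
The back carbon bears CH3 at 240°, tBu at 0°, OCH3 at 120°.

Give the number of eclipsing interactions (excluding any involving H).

2

Non-H eclipsing pairs: Br(0°)/tBu(0°); CH2Cl(120°)/OCH3(120°) — 2 interactions.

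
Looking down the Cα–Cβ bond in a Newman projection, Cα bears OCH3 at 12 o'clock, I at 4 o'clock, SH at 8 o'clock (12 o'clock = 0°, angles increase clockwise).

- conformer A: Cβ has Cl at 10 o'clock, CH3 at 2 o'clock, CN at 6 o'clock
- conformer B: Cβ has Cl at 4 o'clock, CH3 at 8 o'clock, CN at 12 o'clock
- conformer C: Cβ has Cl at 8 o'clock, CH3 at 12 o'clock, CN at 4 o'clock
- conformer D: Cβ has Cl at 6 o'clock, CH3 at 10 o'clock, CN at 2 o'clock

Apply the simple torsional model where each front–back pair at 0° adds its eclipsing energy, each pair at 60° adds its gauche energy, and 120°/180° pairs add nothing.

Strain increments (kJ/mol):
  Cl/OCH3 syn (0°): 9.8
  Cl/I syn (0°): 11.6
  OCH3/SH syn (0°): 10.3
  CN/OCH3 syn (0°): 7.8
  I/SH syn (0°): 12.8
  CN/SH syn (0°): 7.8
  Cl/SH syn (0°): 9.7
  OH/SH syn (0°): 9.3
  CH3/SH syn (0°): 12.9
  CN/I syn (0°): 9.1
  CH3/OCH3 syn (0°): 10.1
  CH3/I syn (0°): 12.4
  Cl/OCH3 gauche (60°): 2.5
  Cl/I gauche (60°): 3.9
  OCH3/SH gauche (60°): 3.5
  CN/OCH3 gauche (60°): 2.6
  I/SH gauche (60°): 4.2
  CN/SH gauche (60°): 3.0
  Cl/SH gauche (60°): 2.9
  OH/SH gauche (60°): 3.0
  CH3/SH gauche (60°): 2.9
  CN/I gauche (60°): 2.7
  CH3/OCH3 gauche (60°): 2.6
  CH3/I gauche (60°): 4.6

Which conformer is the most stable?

D

A (staggered): OCH3–Cl gauche, OCH3–CH3 gauche, I–CH3 gauche, I–CN gauche, SH–Cl gauche, SH–CN gauche; 2.5 + 2.6 + 4.6 + 2.7 + 2.9 + 3.0 = 18.3 kJ/mol.
B (eclipsed): OCH3–CN eclipsed, I–Cl eclipsed, SH–CH3 eclipsed; 7.8 + 11.6 + 12.9 = 32.3 kJ/mol.
C (eclipsed): OCH3–CH3 eclipsed, I–CN eclipsed, SH–Cl eclipsed; 10.1 + 9.1 + 9.7 = 28.9 kJ/mol.
D (staggered): OCH3–CH3 gauche, OCH3–CN gauche, I–Cl gauche, I–CN gauche, SH–Cl gauche, SH–CH3 gauche; 2.6 + 2.6 + 3.9 + 2.7 + 2.9 + 2.9 = 17.6 kJ/mol.
D has the lowest total (17.6 kJ/mol).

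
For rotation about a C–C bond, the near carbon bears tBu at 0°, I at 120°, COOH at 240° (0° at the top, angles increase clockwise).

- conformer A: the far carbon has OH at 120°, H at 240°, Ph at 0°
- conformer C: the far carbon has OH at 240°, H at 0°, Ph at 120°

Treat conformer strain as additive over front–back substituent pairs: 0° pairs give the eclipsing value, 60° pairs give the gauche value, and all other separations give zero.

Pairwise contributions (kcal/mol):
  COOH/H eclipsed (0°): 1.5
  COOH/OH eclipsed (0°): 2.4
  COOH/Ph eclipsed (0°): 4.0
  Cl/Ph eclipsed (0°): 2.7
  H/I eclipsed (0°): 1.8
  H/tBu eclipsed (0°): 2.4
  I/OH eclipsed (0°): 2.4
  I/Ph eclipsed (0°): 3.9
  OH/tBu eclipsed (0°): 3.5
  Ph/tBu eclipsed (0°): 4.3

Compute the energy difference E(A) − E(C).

-0.5 kcal/mol

A (eclipsed): tBu(0°)/Ph(0°) eclipsed 4.3; I(120°)/OH(120°) eclipsed 2.4; COOH(240°)/H(240°) eclipsed 1.5 → 8.2 kcal/mol.
C (eclipsed): tBu(0°)/H(0°) eclipsed 2.4; I(120°)/Ph(120°) eclipsed 3.9; COOH(240°)/OH(240°) eclipsed 2.4 → 8.7 kcal/mol.
E(A) − E(C) = 8.2 − 8.7 = -0.5 kcal/mol.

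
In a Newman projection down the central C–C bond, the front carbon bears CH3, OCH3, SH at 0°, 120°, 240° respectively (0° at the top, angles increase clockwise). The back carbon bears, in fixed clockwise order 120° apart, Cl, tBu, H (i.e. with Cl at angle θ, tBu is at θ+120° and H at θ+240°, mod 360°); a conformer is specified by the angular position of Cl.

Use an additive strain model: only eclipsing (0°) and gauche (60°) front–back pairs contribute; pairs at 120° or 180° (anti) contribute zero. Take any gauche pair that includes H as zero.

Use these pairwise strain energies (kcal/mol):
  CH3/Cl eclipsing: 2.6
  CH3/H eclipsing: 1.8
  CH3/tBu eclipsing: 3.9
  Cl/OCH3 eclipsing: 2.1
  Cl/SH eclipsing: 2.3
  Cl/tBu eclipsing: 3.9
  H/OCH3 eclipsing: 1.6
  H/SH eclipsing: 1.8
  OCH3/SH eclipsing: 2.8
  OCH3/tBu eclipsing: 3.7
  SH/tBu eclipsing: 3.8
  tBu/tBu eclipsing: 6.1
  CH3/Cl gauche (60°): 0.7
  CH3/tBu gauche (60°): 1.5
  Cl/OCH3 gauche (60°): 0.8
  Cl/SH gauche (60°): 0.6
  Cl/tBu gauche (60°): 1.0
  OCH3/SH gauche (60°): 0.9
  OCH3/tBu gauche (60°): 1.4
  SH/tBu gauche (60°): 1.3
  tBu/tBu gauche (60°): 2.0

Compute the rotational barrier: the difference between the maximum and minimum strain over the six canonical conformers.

3.9 kcal/mol

Cl at 0° (eclipsed): CH3–Cl eclipsed, OCH3–tBu eclipsed, SH–H eclipsed; 2.6 + 3.7 + 1.8 = 8.1 kcal/mol.
Cl at 60° (staggered): CH3–Cl gauche, OCH3–Cl gauche, OCH3–tBu gauche, SH–tBu gauche; 0.7 + 0.8 + 1.4 + 1.3 = 4.2 kcal/mol.
Cl at 120° (eclipsed): CH3–H eclipsed, OCH3–Cl eclipsed, SH–tBu eclipsed; 1.8 + 2.1 + 3.8 = 7.7 kcal/mol.
Cl at 180° (staggered): CH3–tBu gauche, OCH3–Cl gauche, SH–Cl gauche, SH–tBu gauche; 1.5 + 0.8 + 0.6 + 1.3 = 4.2 kcal/mol.
Cl at 240° (eclipsed): CH3–tBu eclipsed, OCH3–H eclipsed, SH–Cl eclipsed; 3.9 + 1.6 + 2.3 = 7.8 kcal/mol.
Cl at 300° (staggered): CH3–Cl gauche, CH3–tBu gauche, OCH3–tBu gauche, SH–Cl gauche; 0.7 + 1.5 + 1.4 + 0.6 = 4.2 kcal/mol.
Max at 0° (8.1 kcal/mol), min at 60° (4.2 kcal/mol); barrier = 3.9 kcal/mol.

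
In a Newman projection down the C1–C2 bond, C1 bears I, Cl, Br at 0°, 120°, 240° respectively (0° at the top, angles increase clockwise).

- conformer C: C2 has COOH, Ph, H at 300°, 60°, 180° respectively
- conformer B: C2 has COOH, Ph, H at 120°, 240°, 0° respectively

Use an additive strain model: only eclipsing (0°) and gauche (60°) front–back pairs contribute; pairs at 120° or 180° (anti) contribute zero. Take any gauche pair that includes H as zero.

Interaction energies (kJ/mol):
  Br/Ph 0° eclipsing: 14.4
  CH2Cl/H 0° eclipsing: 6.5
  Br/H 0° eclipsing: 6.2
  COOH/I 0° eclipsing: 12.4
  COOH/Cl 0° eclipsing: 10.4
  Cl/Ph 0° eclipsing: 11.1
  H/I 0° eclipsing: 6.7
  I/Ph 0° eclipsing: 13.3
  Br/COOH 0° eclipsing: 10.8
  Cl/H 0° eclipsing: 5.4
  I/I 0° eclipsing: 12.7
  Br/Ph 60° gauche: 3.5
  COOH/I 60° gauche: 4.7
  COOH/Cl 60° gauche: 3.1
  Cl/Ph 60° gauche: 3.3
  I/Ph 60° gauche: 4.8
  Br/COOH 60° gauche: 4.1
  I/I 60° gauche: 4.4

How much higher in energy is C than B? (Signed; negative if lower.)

C (staggered): I(0°)/COOH(300°) gauche 4.7; I(0°)/Ph(60°) gauche 4.8; Cl(120°)/Ph(60°) gauche 3.3; Br(240°)/COOH(300°) gauche 4.1 → 16.9 kJ/mol.
B (eclipsed): I(0°)/H(0°) eclipsed 6.7; Cl(120°)/COOH(120°) eclipsed 10.4; Br(240°)/Ph(240°) eclipsed 14.4 → 31.5 kJ/mol.
E(C) − E(B) = 16.9 − 31.5 = -14.6 kJ/mol.

-14.6 kJ/mol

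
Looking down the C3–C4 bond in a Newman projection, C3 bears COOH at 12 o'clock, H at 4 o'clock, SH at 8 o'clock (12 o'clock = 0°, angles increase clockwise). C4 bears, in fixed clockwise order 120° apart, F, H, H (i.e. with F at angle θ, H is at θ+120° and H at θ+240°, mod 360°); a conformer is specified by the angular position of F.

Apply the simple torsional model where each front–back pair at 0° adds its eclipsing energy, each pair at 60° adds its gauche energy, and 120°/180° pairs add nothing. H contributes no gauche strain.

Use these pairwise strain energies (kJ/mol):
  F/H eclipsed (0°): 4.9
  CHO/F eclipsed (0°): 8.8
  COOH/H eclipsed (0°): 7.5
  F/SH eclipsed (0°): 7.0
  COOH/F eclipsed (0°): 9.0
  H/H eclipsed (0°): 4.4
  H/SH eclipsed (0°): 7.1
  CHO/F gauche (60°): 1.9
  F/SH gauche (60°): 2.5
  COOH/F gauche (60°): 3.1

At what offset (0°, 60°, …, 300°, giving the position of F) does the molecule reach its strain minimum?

F at 0° (eclipsed): COOH–F eclipsed, H–H eclipsed, SH–H eclipsed; 9.0 + 4.4 + 7.1 = 20.5 kJ/mol.
F at 60° (staggered): COOH–F gauche; 3.1 = 3.1 kJ/mol.
F at 120° (eclipsed): COOH–H eclipsed, H–F eclipsed, SH–H eclipsed; 7.5 + 4.9 + 7.1 = 19.5 kJ/mol.
F at 180° (staggered): SH–F gauche; 2.5 = 2.5 kJ/mol.
F at 240° (eclipsed): COOH–H eclipsed, H–H eclipsed, SH–F eclipsed; 7.5 + 4.4 + 7.0 = 18.9 kJ/mol.
F at 300° (staggered): COOH–F gauche, SH–F gauche; 3.1 + 2.5 = 5.6 kJ/mol.
The minimum (2.5 kJ/mol) occurs with F at 180°.

180°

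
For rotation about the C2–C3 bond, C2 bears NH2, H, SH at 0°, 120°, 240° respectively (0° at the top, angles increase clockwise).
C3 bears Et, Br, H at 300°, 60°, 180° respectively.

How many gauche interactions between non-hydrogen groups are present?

Non-H gauche pairs: NH2(0°)/Et(300°); NH2(0°)/Br(60°); SH(240°)/Et(300°) — 3 interactions.

3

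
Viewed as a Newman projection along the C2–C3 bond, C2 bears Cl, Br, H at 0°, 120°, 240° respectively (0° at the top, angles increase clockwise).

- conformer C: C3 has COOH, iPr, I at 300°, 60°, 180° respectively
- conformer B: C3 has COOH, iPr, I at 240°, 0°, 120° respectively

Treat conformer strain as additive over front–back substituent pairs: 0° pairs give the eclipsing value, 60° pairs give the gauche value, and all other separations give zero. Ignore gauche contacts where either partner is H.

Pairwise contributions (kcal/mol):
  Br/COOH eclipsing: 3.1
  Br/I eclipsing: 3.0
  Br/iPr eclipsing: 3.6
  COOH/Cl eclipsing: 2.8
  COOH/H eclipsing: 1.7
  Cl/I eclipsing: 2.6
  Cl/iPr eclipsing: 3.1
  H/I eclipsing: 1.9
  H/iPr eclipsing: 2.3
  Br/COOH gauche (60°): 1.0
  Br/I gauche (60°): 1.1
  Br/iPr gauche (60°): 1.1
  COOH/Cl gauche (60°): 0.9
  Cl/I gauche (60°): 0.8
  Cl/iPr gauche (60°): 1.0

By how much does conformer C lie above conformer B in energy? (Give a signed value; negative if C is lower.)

-3.7 kcal/mol

C (staggered): Cl(0°)/COOH(300°) gauche 0.9; Cl(0°)/iPr(60°) gauche 1.0; Br(120°)/iPr(60°) gauche 1.1; Br(120°)/I(180°) gauche 1.1 → 4.1 kcal/mol.
B (eclipsed): Cl(0°)/iPr(0°) eclipsed 3.1; Br(120°)/I(120°) eclipsed 3.0; H(240°)/COOH(240°) eclipsed 1.7 → 7.8 kcal/mol.
E(C) − E(B) = 4.1 − 7.8 = -3.7 kcal/mol.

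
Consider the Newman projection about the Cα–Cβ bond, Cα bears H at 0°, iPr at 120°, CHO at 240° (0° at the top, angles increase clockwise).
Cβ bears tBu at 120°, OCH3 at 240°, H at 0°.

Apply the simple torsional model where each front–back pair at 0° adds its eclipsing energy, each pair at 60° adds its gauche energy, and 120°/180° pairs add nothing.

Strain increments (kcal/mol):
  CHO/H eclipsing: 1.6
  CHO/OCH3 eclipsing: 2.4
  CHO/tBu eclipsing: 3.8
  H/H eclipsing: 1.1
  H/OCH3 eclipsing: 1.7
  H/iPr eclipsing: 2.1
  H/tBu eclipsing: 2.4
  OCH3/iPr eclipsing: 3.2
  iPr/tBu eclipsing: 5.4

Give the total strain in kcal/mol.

This conformer (eclipsed): H–H eclipsed, iPr–tBu eclipsed, CHO–OCH3 eclipsed; 1.1 + 5.4 + 2.4 = 8.9 kcal/mol.

8.9 kcal/mol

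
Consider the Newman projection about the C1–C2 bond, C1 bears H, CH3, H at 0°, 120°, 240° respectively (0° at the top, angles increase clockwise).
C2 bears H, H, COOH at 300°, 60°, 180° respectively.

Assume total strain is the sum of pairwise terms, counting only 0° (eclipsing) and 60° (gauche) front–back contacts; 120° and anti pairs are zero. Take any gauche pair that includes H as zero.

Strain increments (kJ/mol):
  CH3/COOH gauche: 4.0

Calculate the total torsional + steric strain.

4.0 kJ/mol

This conformer (staggered): CH3(120°)/COOH(180°) gauche 4.0 → 4.0 kJ/mol.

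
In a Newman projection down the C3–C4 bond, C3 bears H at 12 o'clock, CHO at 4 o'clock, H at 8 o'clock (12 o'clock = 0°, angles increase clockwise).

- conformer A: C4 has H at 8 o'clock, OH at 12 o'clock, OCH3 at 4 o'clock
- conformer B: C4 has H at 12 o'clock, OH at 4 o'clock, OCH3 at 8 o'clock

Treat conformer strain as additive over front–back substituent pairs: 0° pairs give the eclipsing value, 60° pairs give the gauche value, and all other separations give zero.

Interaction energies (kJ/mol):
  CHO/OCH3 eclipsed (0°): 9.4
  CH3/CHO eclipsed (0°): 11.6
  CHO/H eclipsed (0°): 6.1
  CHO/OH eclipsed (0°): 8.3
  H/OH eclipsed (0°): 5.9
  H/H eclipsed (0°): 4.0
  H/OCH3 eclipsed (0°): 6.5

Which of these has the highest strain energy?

A

A (eclipsed): H(0°)/OH(0°) eclipsed 5.9; CHO(120°)/OCH3(120°) eclipsed 9.4; H(240°)/H(240°) eclipsed 4.0 → 19.3 kJ/mol.
B (eclipsed): H(0°)/H(0°) eclipsed 4.0; CHO(120°)/OH(120°) eclipsed 8.3; H(240°)/OCH3(240°) eclipsed 6.5 → 18.8 kJ/mol.
A has the highest total (19.3 kJ/mol).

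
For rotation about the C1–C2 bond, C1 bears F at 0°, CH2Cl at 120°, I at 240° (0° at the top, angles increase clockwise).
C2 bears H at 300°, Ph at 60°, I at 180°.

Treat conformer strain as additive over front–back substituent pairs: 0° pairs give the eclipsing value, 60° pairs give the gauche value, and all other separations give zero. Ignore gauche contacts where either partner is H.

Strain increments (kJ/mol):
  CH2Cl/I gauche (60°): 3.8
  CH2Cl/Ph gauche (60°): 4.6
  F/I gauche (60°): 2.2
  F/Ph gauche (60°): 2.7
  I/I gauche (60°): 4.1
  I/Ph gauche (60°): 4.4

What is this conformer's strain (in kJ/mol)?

15.2 kJ/mol

This conformer (staggered): F(0°)/Ph(60°) gauche 2.7; CH2Cl(120°)/Ph(60°) gauche 4.6; CH2Cl(120°)/I(180°) gauche 3.8; I(240°)/I(180°) gauche 4.1 → 15.2 kJ/mol.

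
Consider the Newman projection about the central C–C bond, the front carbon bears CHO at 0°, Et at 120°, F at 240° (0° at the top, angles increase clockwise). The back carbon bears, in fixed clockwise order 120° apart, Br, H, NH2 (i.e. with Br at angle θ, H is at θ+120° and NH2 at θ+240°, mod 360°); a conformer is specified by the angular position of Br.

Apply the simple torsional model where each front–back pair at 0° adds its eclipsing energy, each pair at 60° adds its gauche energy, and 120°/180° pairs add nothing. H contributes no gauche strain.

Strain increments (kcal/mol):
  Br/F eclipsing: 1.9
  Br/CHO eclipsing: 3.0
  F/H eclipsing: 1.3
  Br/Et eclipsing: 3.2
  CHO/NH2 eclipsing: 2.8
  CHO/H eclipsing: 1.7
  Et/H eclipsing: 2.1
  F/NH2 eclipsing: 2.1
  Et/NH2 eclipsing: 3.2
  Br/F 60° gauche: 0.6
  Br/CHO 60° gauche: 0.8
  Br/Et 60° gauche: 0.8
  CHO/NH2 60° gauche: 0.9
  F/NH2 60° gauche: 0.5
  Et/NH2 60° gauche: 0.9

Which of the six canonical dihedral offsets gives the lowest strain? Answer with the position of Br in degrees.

Br at 0° (eclipsed): CHO(0°)/Br(0°) eclipsed 3.0; Et(120°)/H(120°) eclipsed 2.1; F(240°)/NH2(240°) eclipsed 2.1 → 7.2 kcal/mol.
Br at 60° (staggered): CHO(0°)/Br(60°) gauche 0.8; CHO(0°)/NH2(300°) gauche 0.9; Et(120°)/Br(60°) gauche 0.8; F(240°)/NH2(300°) gauche 0.5 → 3.0 kcal/mol.
Br at 120° (eclipsed): CHO(0°)/NH2(0°) eclipsed 2.8; Et(120°)/Br(120°) eclipsed 3.2; F(240°)/H(240°) eclipsed 1.3 → 7.3 kcal/mol.
Br at 180° (staggered): CHO(0°)/NH2(60°) gauche 0.9; Et(120°)/Br(180°) gauche 0.8; Et(120°)/NH2(60°) gauche 0.9; F(240°)/Br(180°) gauche 0.6 → 3.2 kcal/mol.
Br at 240° (eclipsed): CHO(0°)/H(0°) eclipsed 1.7; Et(120°)/NH2(120°) eclipsed 3.2; F(240°)/Br(240°) eclipsed 1.9 → 6.8 kcal/mol.
Br at 300° (staggered): CHO(0°)/Br(300°) gauche 0.8; Et(120°)/NH2(180°) gauche 0.9; F(240°)/Br(300°) gauche 0.6; F(240°)/NH2(180°) gauche 0.5 → 2.8 kcal/mol.
The minimum (2.8 kcal/mol) occurs with Br at 300°.

300°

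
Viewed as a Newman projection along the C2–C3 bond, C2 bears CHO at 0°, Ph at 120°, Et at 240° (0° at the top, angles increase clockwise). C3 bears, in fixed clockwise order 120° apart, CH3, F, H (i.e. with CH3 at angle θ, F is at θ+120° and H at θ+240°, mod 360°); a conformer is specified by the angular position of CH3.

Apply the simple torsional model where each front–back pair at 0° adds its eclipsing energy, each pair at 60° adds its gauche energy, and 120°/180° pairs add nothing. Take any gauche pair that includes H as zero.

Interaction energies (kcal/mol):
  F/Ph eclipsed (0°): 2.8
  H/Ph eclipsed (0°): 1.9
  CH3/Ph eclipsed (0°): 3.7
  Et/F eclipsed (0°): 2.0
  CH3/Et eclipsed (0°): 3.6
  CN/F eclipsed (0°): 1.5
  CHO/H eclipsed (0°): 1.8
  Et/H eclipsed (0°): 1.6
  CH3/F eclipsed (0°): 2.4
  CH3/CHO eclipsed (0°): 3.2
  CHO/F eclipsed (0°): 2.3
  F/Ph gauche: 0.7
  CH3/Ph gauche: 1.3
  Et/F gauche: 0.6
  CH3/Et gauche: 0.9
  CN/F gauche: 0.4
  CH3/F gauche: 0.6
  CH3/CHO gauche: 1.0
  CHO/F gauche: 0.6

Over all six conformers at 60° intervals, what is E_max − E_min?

CH3 at 0° (eclipsed): CHO(0°)/CH3(0°) eclipsed 3.2; Ph(120°)/F(120°) eclipsed 2.8; Et(240°)/H(240°) eclipsed 1.6 → 7.6 kcal/mol.
CH3 at 60° (staggered): CHO(0°)/CH3(60°) gauche 1.0; Ph(120°)/CH3(60°) gauche 1.3; Ph(120°)/F(180°) gauche 0.7; Et(240°)/F(180°) gauche 0.6 → 3.6 kcal/mol.
CH3 at 120° (eclipsed): CHO(0°)/H(0°) eclipsed 1.8; Ph(120°)/CH3(120°) eclipsed 3.7; Et(240°)/F(240°) eclipsed 2.0 → 7.5 kcal/mol.
CH3 at 180° (staggered): CHO(0°)/F(300°) gauche 0.6; Ph(120°)/CH3(180°) gauche 1.3; Et(240°)/CH3(180°) gauche 0.9; Et(240°)/F(300°) gauche 0.6 → 3.4 kcal/mol.
CH3 at 240° (eclipsed): CHO(0°)/F(0°) eclipsed 2.3; Ph(120°)/H(120°) eclipsed 1.9; Et(240°)/CH3(240°) eclipsed 3.6 → 7.8 kcal/mol.
CH3 at 300° (staggered): CHO(0°)/CH3(300°) gauche 1.0; CHO(0°)/F(60°) gauche 0.6; Ph(120°)/F(60°) gauche 0.7; Et(240°)/CH3(300°) gauche 0.9 → 3.2 kcal/mol.
Max at 240° (7.8 kcal/mol), min at 300° (3.2 kcal/mol); barrier = 4.6 kcal/mol.

4.6 kcal/mol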